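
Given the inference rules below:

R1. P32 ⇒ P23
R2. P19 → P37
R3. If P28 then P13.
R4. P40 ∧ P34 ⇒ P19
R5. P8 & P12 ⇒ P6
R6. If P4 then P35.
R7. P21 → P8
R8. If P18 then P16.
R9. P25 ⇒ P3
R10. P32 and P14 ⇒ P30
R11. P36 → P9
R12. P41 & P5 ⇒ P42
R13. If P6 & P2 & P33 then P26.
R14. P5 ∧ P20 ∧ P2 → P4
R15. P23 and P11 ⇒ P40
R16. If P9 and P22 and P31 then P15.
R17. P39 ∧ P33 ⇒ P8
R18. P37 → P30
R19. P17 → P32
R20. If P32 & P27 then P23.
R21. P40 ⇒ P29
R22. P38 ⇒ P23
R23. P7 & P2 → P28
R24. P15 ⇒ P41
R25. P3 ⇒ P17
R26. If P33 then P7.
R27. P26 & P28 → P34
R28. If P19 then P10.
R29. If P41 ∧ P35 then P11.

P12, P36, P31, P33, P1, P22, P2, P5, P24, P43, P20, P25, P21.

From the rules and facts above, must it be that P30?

P8  (by R7: P21)
P3  (by R9: P25)
P9  (by R11: P36)
P4  (by R14: P5, P20, P2)
P15  (by R16: P9, P22, P31)
P41  (by R24: P15)
P17  (by R25: P3)
P7  (by R26: P33)
P6  (by R5: P8, P12)
P35  (by R6: P4)
P26  (by R13: P6, P2, P33)
P32  (by R19: P17)
P28  (by R23: P7, P2)
P34  (by R27: P26, P28)
P11  (by R29: P41, P35)
P23  (by R1: P32)
P40  (by R15: P23, P11)
P19  (by R4: P40, P34)
P37  (by R2: P19)
P30  (by R18: P37)

Yes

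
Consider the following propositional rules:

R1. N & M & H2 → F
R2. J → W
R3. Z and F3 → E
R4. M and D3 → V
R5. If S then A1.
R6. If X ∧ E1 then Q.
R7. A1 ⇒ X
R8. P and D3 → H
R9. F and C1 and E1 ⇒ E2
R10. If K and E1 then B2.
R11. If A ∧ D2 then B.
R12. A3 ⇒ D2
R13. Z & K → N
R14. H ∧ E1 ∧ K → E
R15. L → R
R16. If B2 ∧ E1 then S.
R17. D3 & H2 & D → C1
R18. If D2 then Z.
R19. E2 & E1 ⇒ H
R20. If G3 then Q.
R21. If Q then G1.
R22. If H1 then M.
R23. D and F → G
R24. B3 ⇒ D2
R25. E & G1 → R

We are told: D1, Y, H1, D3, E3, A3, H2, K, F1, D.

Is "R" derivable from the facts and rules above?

Forward chaining from the given facts derives: D2, C1, Z, M, V, N, F, G.
Rules concluding R: R15 needs L; R25 needs E — none of these are established.

No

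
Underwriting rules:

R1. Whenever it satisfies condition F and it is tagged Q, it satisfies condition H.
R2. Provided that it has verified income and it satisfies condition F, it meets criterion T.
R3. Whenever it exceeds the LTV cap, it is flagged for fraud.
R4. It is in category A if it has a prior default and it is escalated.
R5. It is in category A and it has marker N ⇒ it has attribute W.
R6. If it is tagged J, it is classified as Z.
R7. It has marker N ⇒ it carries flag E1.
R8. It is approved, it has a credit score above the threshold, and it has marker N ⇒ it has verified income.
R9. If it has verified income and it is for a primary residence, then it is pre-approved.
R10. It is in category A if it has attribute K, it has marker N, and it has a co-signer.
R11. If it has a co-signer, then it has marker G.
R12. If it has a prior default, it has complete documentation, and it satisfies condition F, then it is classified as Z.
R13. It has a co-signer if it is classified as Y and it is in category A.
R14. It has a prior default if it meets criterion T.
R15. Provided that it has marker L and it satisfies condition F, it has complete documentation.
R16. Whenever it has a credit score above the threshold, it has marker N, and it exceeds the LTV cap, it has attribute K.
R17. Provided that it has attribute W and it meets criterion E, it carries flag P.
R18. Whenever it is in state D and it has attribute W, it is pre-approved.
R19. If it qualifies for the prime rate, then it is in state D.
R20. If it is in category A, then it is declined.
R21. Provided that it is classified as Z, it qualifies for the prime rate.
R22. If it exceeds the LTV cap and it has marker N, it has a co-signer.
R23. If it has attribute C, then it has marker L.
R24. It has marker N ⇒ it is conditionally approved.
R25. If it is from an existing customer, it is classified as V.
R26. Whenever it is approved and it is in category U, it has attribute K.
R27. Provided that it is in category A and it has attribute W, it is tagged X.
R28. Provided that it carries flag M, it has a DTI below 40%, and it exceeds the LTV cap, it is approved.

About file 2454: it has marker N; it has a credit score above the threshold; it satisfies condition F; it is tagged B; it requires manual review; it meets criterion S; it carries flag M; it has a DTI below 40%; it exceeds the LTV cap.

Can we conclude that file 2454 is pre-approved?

Forward chaining from the given facts derives: is flagged for fraud, carries flag E1, has attribute K, has a co-signer, is conditionally approved, is approved, has verified income, is in category A, has marker G, is declined, meets criterion T, has attribute W, has a prior default, is tagged X.
Rules concluding "it is pre-approved": R9 needs "it is for a primary residence"; R18 needs "it is in state D" — none of these are established.

No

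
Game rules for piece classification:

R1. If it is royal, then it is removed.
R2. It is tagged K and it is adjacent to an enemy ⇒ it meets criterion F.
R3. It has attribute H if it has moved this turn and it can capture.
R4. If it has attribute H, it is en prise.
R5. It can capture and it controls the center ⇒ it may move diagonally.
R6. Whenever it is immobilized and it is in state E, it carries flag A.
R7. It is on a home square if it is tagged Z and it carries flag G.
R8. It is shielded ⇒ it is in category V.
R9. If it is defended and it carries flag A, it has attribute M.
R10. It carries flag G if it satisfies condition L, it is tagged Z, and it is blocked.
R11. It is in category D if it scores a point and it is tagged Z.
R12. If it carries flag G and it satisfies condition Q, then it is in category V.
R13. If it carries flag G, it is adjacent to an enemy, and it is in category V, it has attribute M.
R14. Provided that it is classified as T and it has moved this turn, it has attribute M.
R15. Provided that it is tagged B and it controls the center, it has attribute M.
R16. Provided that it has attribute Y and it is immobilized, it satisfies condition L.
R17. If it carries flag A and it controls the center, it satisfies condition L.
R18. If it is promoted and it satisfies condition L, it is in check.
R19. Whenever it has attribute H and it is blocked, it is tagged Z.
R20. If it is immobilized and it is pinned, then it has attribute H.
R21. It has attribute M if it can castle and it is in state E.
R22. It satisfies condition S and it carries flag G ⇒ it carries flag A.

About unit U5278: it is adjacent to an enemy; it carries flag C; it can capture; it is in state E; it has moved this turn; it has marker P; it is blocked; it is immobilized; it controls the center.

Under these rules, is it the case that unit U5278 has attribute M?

Forward chaining from the given facts derives: has attribute H, is en prise, may move diagonally, carries flag A, satisfies condition L, is tagged Z, carries flag G, is on a home square.
Rules concluding "it has attribute M": R9 needs "it is defended"; R13 needs "it is in category V"; R14 needs "it is classified as T"; R15 needs "it is tagged B"; R21 needs "it can castle" — none of these are established.

No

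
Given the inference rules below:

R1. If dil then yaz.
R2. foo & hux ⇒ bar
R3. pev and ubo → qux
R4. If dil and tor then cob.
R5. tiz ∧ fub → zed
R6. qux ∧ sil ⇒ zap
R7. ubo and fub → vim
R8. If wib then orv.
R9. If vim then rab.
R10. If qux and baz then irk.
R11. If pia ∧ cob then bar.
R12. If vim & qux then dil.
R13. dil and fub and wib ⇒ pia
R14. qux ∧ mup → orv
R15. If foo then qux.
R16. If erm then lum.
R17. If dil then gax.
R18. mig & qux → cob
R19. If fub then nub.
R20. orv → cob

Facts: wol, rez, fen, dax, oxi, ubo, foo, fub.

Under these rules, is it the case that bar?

Forward chaining from the given facts derives: vim, rab, qux, nub, dil, gax, yaz.
Rules concluding bar: R2 needs hux; R11 needs pia — none of these are established.

No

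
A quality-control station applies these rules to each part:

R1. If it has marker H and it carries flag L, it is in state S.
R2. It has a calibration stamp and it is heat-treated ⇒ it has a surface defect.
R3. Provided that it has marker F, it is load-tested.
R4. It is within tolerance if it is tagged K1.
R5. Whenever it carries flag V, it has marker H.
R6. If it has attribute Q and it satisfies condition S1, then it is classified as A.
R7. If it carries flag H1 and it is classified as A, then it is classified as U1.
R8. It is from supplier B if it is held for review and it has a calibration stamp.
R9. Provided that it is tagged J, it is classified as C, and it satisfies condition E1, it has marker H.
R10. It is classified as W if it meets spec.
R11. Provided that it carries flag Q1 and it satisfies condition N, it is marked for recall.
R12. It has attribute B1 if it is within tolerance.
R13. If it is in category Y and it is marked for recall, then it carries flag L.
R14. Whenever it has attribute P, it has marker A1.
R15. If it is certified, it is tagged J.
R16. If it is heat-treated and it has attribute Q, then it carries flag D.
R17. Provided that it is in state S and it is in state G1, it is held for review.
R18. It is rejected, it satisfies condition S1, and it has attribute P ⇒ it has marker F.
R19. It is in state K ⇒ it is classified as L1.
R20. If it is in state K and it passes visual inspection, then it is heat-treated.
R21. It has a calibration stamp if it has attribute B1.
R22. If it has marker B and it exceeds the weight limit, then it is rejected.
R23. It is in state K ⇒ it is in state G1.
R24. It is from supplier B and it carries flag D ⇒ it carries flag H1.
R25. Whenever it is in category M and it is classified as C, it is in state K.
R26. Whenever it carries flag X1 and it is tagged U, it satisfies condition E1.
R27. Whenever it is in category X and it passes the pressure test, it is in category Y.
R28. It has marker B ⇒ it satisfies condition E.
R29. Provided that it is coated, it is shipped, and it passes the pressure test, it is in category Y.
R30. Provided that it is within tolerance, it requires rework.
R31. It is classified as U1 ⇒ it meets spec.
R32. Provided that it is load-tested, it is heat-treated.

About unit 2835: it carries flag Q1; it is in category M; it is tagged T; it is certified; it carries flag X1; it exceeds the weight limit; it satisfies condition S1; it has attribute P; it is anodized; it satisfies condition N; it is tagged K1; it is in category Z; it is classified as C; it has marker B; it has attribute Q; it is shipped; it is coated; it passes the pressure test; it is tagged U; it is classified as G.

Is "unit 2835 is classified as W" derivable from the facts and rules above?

Yes

By R4 (it is tagged K1): it is within tolerance.
By R6 (it has attribute Q, it satisfies condition S1): it is classified as A.
By R11 (it carries flag Q1, it satisfies condition N): it is marked for recall.
By R12 (it is within tolerance): it has attribute B1.
By R15 (it is certified): it is tagged J.
By R21 (it has attribute B1): it has a calibration stamp.
By R22 (it has marker B, it exceeds the weight limit): it is rejected.
By R25 (it is in category M, it is classified as C): it is in state K.
By R26 (it carries flag X1, it is tagged U): it satisfies condition E1.
By R29 (it is coated, it is shipped, it passes the pressure test): it is in category Y.
By R9 (it is tagged J, it is classified as C, it satisfies condition E1): it has marker H.
By R13 (it is in category Y, it is marked for recall): it carries flag L.
By R18 (it is rejected, it satisfies condition S1, it has attribute P): it has marker F.
By R23 (it is in state K): it is in state G1.
By R1 (it has marker H, it carries flag L): it is in state S.
By R3 (it has marker F): it is load-tested.
By R17 (it is in state S, it is in state G1): it is held for review.
By R32 (it is load-tested): it is heat-treated.
By R8 (it is held for review, it has a calibration stamp): it is from supplier B.
By R16 (it is heat-treated, it has attribute Q): it carries flag D.
By R24 (it is from supplier B, it carries flag D): it carries flag H1.
By R7 (it carries flag H1, it is classified as A): it is classified as U1.
By R31 (it is classified as U1): it meets spec.
By R10 (it meets spec): it is classified as W.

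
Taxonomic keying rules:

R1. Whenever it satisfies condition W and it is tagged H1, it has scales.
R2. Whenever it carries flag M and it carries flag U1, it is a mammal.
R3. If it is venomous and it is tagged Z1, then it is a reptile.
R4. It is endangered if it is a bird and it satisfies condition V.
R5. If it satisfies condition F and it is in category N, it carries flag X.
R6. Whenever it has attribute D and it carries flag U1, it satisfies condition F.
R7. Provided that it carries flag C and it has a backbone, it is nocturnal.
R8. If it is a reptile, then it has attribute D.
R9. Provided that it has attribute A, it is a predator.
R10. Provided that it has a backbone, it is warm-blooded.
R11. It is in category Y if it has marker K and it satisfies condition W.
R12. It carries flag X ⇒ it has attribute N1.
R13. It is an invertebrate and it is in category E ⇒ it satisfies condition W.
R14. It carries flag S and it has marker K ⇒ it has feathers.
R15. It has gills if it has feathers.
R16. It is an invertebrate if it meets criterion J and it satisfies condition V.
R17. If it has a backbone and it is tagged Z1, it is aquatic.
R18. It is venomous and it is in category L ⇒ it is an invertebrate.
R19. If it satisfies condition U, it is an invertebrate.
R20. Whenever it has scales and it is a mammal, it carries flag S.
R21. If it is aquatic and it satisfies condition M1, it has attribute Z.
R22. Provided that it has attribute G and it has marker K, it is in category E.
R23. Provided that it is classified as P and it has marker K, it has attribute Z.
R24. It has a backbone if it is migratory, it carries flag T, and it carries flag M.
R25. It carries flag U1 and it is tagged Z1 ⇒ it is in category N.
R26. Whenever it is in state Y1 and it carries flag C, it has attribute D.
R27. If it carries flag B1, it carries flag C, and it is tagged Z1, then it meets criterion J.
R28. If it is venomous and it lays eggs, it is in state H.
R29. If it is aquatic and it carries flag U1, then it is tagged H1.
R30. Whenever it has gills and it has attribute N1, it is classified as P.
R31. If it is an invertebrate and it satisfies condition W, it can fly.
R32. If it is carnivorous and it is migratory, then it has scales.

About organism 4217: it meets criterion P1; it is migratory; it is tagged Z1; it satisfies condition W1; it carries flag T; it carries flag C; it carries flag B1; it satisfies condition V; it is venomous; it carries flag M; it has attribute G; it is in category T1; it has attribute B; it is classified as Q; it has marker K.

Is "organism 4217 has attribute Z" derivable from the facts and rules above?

No

Forward chaining from the given facts derives: is a reptile, has attribute D, is in category E, has a backbone, meets criterion J, is nocturnal, is warm-blooded, is an invertebrate, is aquatic, satisfies condition W, can fly, is in category Y.
Rules concluding "it has attribute Z": R21 needs "it satisfies condition M1"; R23 needs "it is classified as P" — none of these are established.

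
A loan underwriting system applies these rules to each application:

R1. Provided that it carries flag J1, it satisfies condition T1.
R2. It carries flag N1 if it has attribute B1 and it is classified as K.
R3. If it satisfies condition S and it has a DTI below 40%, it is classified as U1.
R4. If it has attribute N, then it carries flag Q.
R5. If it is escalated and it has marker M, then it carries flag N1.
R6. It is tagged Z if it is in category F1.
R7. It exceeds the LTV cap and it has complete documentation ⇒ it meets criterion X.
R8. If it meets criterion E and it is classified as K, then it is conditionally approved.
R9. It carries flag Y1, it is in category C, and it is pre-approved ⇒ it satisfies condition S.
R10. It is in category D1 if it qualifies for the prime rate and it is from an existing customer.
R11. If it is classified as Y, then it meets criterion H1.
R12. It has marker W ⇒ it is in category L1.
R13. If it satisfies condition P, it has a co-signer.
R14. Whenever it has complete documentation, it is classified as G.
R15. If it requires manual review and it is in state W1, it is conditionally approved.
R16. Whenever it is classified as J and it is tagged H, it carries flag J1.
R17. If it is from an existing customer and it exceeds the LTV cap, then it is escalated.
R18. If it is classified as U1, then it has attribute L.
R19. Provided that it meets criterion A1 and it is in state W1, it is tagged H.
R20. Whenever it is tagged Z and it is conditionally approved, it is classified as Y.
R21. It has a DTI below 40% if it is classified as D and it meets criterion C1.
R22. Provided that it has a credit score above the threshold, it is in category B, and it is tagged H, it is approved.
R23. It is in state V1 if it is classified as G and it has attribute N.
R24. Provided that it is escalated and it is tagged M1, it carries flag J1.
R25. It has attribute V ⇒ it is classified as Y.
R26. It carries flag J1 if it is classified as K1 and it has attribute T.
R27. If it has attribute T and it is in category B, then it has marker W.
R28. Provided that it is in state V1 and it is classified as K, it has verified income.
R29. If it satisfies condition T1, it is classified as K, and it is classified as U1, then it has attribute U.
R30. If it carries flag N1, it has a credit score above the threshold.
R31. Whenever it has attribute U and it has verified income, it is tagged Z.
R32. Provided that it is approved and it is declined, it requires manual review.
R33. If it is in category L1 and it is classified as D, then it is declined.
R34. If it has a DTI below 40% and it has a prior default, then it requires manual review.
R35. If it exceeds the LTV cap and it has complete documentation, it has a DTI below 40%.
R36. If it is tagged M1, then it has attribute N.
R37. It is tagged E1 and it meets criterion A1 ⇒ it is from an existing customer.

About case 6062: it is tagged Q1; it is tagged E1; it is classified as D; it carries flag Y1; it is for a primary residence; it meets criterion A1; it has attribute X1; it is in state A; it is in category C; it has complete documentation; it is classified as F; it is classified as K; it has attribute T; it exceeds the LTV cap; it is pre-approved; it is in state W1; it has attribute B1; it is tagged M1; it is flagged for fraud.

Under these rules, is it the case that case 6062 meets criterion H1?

Forward chaining from the given facts derives: carries flag N1, meets criterion X, satisfies condition S, is classified as G, is tagged H, has a credit score above the threshold, has a DTI below 40%, has attribute N, is from an existing customer, is classified as U1, carries flag Q, is escalated, has attribute L, is in state V1, carries flag J1, has verified income, satisfies condition T1, has attribute U, is tagged Z.
The only rule concluding "it meets criterion H1" is R11, which needs "it is classified as Y"; that is never established.

No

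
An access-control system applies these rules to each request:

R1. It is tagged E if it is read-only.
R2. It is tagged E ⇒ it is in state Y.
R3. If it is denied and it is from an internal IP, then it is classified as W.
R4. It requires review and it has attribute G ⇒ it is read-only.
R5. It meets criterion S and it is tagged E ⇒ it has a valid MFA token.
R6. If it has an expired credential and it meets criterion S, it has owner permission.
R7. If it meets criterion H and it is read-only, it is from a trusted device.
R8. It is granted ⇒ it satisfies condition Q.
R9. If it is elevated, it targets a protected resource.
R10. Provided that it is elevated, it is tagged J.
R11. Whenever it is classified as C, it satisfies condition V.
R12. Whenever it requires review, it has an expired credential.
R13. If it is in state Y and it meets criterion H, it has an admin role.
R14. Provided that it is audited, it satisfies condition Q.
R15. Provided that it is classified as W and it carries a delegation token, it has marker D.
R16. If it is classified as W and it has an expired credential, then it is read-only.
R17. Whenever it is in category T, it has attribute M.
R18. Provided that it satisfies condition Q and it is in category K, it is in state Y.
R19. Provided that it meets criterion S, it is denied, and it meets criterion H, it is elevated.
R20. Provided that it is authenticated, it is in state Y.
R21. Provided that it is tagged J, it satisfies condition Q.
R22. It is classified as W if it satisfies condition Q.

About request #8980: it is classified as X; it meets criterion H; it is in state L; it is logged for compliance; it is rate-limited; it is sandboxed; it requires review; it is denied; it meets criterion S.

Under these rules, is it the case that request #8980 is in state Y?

By R12 (it requires review): it has an expired credential.
By R19 (it meets criterion S, it is denied, it meets criterion H): it is elevated.
By R10 (it is elevated): it is tagged J.
By R21 (it is tagged J): it satisfies condition Q.
By R22 (it satisfies condition Q): it is classified as W.
By R16 (it is classified as W, it has an expired credential): it is read-only.
By R1 (it is read-only): it is tagged E.
By R2 (it is tagged E): it is in state Y.

Yes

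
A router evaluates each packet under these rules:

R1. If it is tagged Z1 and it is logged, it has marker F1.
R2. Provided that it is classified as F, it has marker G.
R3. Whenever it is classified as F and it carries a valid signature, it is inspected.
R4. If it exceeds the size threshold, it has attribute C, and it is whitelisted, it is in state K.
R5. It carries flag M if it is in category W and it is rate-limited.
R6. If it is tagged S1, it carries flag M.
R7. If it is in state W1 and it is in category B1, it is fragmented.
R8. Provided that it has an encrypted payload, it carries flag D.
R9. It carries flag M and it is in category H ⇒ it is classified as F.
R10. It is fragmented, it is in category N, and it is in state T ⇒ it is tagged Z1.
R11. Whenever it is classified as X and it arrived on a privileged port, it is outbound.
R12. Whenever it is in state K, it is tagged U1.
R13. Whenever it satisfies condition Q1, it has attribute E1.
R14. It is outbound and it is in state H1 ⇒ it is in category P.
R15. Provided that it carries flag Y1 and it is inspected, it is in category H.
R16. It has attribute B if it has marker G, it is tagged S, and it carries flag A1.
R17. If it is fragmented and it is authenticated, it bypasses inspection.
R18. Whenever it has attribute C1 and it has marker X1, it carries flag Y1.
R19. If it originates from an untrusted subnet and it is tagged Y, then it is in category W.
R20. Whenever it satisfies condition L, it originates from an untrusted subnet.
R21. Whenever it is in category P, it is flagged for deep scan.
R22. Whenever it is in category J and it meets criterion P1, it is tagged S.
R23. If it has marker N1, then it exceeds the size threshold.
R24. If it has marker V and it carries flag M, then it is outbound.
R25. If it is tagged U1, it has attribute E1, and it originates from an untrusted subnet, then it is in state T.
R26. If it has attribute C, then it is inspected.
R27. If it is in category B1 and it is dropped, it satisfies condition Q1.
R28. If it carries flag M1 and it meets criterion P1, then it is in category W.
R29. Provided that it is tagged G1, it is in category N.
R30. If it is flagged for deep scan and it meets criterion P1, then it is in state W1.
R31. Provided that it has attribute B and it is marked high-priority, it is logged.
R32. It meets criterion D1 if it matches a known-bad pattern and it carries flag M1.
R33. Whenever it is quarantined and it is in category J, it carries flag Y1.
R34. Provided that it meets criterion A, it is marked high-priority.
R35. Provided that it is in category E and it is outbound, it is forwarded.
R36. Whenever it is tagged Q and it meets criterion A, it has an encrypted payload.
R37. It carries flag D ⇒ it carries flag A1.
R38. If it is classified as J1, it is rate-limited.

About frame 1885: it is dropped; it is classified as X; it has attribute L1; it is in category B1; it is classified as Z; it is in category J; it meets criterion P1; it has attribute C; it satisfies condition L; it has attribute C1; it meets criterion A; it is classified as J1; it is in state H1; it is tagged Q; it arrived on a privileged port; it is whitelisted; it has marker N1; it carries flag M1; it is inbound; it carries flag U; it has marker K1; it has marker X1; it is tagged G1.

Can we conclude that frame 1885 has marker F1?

Yes

By R11 (it is classified as X, it arrived on a privileged port): it is outbound.
By R14 (it is outbound, it is in state H1): it is in category P.
By R18 (it has attribute C1, it has marker X1): it carries flag Y1.
By R20 (it satisfies condition L): it originates from an untrusted subnet.
By R21 (it is in category P): it is flagged for deep scan.
By R22 (it is in category J, it meets criterion P1): it is tagged S.
By R23 (it has marker N1): it exceeds the size threshold.
By R26 (it has attribute C): it is inspected.
By R27 (it is in category B1, it is dropped): it satisfies condition Q1.
By R28 (it carries flag M1, it meets criterion P1): it is in category W.
By R29 (it is tagged G1): it is in category N.
By R30 (it is flagged for deep scan, it meets criterion P1): it is in state W1.
By R34 (it meets criterion A): it is marked high-priority.
By R36 (it is tagged Q, it meets criterion A): it has an encrypted payload.
By R38 (it is classified as J1): it is rate-limited.
By R4 (it exceeds the size threshold, it has attribute C, it is whitelisted): it is in state K.
By R5 (it is in category W, it is rate-limited): it carries flag M.
By R7 (it is in state W1, it is in category B1): it is fragmented.
By R8 (it has an encrypted payload): it carries flag D.
By R12 (it is in state K): it is tagged U1.
By R13 (it satisfies condition Q1): it has attribute E1.
By R15 (it carries flag Y1, it is inspected): it is in category H.
By R25 (it is tagged U1, it has attribute E1, it originates from an untrusted subnet): it is in state T.
By R37 (it carries flag D): it carries flag A1.
By R9 (it carries flag M, it is in category H): it is classified as F.
By R10 (it is fragmented, it is in category N, it is in state T): it is tagged Z1.
By R2 (it is classified as F): it has marker G.
By R16 (it has marker G, it is tagged S, it carries flag A1): it has attribute B.
By R31 (it has attribute B, it is marked high-priority): it is logged.
By R1 (it is tagged Z1, it is logged): it has marker F1.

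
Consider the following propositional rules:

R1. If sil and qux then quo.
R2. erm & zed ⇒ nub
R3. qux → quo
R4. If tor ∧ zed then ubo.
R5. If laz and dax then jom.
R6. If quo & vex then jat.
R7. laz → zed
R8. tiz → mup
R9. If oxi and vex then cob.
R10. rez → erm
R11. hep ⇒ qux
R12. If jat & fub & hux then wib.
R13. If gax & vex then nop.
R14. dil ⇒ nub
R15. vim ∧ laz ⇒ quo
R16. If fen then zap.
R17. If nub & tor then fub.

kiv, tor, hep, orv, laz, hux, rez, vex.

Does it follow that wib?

zed  (by R7: laz)
erm  (by R10: rez)
qux  (by R11: hep)
nub  (by R2: erm, zed)
quo  (by R3: qux)
jat  (by R6: quo, vex)
fub  (by R17: nub, tor)
wib  (by R12: jat, fub, hux)

Yes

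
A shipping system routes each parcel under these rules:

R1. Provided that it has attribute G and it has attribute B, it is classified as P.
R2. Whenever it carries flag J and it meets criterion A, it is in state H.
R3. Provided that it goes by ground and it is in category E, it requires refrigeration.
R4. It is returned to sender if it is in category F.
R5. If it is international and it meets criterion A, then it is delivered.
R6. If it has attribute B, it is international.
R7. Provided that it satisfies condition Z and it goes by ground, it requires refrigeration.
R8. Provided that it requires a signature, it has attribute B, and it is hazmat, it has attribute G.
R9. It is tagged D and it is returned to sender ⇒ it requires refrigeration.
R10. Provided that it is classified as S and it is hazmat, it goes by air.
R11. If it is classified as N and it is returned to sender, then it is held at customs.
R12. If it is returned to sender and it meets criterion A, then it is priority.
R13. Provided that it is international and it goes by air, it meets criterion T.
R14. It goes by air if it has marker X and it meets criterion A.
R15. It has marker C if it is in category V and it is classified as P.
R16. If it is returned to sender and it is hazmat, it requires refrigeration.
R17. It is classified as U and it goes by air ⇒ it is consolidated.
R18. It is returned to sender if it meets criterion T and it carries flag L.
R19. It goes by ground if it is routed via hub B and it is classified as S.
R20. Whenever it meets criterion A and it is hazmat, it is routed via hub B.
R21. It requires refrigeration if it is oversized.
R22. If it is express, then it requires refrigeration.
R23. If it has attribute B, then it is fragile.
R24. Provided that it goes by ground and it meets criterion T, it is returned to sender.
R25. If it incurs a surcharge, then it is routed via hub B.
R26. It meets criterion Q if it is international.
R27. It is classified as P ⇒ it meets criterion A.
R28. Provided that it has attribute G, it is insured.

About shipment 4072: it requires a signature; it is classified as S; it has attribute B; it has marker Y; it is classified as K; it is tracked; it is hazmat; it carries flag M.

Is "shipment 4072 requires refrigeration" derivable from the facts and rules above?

By R6 (it has attribute B): it is international.
By R8 (it requires a signature, it has attribute B, it is hazmat): it has attribute G.
By R10 (it is classified as S, it is hazmat): it goes by air.
By R13 (it is international, it goes by air): it meets criterion T.
By R1 (it has attribute G, it has attribute B): it is classified as P.
By R27 (it is classified as P): it meets criterion A.
By R20 (it meets criterion A, it is hazmat): it is routed via hub B.
By R19 (it is routed via hub B, it is classified as S): it goes by ground.
By R24 (it goes by ground, it meets criterion T): it is returned to sender.
By R16 (it is returned to sender, it is hazmat): it requires refrigeration.

Yes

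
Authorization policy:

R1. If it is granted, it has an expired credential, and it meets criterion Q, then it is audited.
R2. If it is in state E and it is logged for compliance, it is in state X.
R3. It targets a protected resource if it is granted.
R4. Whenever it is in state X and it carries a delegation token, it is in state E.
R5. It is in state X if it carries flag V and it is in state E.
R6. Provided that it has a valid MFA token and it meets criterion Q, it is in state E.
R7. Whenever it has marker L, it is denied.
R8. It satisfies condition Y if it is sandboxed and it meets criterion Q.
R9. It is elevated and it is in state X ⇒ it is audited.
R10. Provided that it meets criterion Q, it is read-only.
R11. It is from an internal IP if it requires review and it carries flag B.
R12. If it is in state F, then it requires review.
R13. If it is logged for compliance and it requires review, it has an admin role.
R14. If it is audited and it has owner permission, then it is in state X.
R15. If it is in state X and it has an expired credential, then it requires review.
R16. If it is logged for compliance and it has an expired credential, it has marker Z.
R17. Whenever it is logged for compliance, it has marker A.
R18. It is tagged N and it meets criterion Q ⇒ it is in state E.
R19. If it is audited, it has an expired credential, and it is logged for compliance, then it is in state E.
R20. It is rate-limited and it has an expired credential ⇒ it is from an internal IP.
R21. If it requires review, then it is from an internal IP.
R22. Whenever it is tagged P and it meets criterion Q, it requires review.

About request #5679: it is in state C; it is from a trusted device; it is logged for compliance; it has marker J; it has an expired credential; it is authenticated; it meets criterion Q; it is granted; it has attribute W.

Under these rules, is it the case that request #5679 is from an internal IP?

Yes

By R1 (it is granted, it has an expired credential, it meets criterion Q): it is audited.
By R19 (it is audited, it has an expired credential, it is logged for compliance): it is in state E.
By R2 (it is in state E, it is logged for compliance): it is in state X.
By R15 (it is in state X, it has an expired credential): it requires review.
By R21 (it requires review): it is from an internal IP.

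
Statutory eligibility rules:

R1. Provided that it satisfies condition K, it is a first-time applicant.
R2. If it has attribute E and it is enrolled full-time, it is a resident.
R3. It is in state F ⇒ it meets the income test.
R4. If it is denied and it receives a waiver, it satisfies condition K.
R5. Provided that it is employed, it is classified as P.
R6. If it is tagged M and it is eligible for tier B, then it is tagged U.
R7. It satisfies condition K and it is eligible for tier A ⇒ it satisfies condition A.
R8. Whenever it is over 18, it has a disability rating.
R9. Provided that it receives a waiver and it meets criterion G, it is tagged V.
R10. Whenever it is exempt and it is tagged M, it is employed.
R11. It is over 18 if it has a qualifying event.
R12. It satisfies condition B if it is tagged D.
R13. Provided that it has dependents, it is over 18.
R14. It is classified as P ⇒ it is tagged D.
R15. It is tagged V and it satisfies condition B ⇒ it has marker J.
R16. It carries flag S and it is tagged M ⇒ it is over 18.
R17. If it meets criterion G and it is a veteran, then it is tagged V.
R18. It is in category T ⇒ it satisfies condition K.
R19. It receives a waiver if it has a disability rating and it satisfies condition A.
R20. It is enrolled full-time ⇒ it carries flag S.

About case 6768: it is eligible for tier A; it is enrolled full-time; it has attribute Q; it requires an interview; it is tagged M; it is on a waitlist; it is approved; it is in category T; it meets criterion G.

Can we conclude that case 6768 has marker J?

No

Forward chaining from the given facts derives: satisfies condition K, carries flag S, is a first-time applicant, satisfies condition A, is over 18, has a disability rating, receives a waiver, is tagged V.
The only rule concluding "it has marker J" is R15, which needs "it satisfies condition B"; that is never established.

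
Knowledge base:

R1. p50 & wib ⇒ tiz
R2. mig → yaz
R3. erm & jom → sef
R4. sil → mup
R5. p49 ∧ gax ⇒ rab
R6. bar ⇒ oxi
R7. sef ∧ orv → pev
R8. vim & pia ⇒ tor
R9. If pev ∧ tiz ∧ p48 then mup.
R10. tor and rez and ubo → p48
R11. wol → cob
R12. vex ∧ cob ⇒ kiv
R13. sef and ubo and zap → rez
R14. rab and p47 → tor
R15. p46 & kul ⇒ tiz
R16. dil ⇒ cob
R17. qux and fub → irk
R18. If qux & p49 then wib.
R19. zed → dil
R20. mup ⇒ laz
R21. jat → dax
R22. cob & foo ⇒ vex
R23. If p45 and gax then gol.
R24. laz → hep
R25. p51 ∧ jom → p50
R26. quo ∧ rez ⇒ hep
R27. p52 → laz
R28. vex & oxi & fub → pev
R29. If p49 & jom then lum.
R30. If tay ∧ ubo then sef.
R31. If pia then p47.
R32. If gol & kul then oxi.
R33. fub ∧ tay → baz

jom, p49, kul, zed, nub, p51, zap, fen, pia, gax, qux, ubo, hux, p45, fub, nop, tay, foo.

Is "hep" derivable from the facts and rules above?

rab  (by R5: p49, gax)
wib  (by R18: qux, p49)
dil  (by R19: zed)
gol  (by R23: p45, gax)
p50  (by R25: p51, jom)
sef  (by R30: tay, ubo)
p47  (by R31: pia)
oxi  (by R32: gol, kul)
tiz  (by R1: p50, wib)
rez  (by R13: sef, ubo, zap)
tor  (by R14: rab, p47)
cob  (by R16: dil)
vex  (by R22: cob, foo)
pev  (by R28: vex, oxi, fub)
p48  (by R10: tor, rez, ubo)
mup  (by R9: pev, tiz, p48)
laz  (by R20: mup)
hep  (by R24: laz)

Yes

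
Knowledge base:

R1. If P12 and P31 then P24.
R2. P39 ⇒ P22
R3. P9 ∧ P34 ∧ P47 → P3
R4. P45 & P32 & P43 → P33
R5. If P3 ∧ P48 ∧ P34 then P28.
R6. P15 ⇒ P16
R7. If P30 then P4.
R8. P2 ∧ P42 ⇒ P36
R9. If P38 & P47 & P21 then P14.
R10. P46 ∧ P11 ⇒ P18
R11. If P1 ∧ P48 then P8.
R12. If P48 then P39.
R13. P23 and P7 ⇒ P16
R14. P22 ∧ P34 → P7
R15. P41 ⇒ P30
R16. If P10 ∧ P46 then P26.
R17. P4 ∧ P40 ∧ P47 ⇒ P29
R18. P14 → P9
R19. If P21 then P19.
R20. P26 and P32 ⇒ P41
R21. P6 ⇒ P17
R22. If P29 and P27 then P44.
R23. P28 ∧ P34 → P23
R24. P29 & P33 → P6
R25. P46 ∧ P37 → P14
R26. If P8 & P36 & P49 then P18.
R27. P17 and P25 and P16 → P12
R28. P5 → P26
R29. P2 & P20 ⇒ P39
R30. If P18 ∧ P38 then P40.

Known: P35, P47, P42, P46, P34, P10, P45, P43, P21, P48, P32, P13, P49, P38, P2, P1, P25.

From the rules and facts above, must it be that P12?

P33  (by R4: P45, P32, P43)
P36  (by R8: P2, P42)
P14  (by R9: P38, P47, P21)
P8  (by R11: P1, P48)
P39  (by R12: P48)
P26  (by R16: P10, P46)
P9  (by R18: P14)
P41  (by R20: P26, P32)
P18  (by R26: P8, P36, P49)
P40  (by R30: P18, P38)
P22  (by R2: P39)
P3  (by R3: P9, P34, P47)
P28  (by R5: P3, P48, P34)
P7  (by R14: P22, P34)
P30  (by R15: P41)
P23  (by R23: P28, P34)
P4  (by R7: P30)
P16  (by R13: P23, P7)
P29  (by R17: P4, P40, P47)
P6  (by R24: P29, P33)
P17  (by R21: P6)
P12  (by R27: P17, P25, P16)

Yes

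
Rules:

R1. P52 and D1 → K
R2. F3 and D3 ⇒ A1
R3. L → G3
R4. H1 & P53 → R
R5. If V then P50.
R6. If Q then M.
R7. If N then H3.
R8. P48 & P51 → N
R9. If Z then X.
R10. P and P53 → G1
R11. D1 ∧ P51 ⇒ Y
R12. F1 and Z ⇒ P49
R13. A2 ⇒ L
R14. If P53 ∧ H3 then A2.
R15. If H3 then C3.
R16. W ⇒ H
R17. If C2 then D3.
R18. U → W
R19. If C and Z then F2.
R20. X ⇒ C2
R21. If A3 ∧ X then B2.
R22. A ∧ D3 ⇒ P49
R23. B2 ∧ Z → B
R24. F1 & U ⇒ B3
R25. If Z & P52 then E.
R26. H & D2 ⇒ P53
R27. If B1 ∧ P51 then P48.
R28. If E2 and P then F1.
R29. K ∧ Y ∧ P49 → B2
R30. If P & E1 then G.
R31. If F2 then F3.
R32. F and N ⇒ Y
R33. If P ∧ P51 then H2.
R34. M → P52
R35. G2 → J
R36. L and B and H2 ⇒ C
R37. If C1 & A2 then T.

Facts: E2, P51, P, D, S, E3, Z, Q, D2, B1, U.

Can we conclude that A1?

No

Forward chaining from the given facts derives: M, X, W, C2, P48, F1, H2, P52, N, P49, H, D3, B3, E, P53, H3, G1, A2, C3, L, G3.
The only rule concluding A1 is R2, which needs F3; that is never established.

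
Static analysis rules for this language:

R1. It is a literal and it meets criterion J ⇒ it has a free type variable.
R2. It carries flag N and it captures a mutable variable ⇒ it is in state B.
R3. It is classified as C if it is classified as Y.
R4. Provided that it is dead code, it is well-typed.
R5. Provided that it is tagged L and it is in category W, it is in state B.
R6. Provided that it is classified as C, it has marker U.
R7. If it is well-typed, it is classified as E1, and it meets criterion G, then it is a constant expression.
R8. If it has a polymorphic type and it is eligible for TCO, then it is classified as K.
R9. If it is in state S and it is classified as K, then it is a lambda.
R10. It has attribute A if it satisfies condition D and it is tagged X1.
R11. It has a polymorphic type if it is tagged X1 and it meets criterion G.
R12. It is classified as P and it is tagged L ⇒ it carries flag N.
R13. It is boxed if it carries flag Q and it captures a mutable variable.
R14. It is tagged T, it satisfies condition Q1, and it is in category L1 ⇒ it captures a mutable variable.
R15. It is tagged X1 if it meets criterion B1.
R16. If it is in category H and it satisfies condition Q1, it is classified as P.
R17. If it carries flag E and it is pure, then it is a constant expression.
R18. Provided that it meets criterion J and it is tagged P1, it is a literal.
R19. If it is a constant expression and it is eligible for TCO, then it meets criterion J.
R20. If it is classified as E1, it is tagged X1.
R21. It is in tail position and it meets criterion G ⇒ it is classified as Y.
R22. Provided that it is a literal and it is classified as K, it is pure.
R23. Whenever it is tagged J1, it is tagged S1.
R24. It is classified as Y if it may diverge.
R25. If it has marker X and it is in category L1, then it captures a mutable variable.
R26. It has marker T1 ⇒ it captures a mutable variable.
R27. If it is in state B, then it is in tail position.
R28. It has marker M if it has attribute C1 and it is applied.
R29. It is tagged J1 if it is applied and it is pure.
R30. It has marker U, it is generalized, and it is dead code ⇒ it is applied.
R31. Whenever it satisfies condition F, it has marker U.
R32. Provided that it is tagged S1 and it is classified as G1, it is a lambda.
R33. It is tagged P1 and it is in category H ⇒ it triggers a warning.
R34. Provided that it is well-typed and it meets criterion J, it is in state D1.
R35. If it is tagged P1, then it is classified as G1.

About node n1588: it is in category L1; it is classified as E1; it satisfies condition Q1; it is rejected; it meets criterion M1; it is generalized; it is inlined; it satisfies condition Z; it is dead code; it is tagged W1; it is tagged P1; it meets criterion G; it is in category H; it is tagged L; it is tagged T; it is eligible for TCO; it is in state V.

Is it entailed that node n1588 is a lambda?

Yes

By R4 (it is dead code): it is well-typed.
By R7 (it is well-typed, it is classified as E1, it meets criterion G): it is a constant expression.
By R14 (it is tagged T, it satisfies condition Q1, it is in category L1): it captures a mutable variable.
By R16 (it is in category H, it satisfies condition Q1): it is classified as P.
By R19 (it is a constant expression, it is eligible for TCO): it meets criterion J.
By R20 (it is classified as E1): it is tagged X1.
By R35 (it is tagged P1): it is classified as G1.
By R11 (it is tagged X1, it meets criterion G): it has a polymorphic type.
By R12 (it is classified as P, it is tagged L): it carries flag N.
By R18 (it meets criterion J, it is tagged P1): it is a literal.
By R2 (it carries flag N, it captures a mutable variable): it is in state B.
By R8 (it has a polymorphic type, it is eligible for TCO): it is classified as K.
By R22 (it is a literal, it is classified as K): it is pure.
By R27 (it is in state B): it is in tail position.
By R21 (it is in tail position, it meets criterion G): it is classified as Y.
By R3 (it is classified as Y): it is classified as C.
By R6 (it is classified as C): it has marker U.
By R30 (it has marker U, it is generalized, it is dead code): it is applied.
By R29 (it is applied, it is pure): it is tagged J1.
By R23 (it is tagged J1): it is tagged S1.
By R32 (it is tagged S1, it is classified as G1): it is a lambda.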